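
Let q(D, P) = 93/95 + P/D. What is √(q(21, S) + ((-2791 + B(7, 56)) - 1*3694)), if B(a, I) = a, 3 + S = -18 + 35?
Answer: I*√526041885/285 ≈ 80.476*I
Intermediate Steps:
S = 14 (S = -3 + (-18 + 35) = -3 + 17 = 14)
q(D, P) = 93/95 + P/D (q(D, P) = 93*(1/95) + P/D = 93/95 + P/D)
√(q(21, S) + ((-2791 + B(7, 56)) - 1*3694)) = √((93/95 + 14/21) + ((-2791 + 7) - 1*3694)) = √((93/95 + 14*(1/21)) + (-2784 - 3694)) = √((93/95 + ⅔) - 6478) = √(469/285 - 6478) = √(-1845761/285) = I*√526041885/285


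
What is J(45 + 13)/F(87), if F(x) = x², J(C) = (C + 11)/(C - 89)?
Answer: -23/78213 ≈ -0.00029407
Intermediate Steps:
J(C) = (11 + C)/(-89 + C)
J(45 + 13)/F(87) = ((11 + (45 + 13))/(-89 + (45 + 13)))/(87²) = ((11 + 58)/(-89 + 58))/7569 = (69/(-31))*(1/7569) = -1/31*69*(1/7569) = -69/31*1/7569 = -23/78213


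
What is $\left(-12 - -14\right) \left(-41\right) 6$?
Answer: $-492$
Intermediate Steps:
$\left(-12 - -14\right) \left(-41\right) 6 = \left(-12 + 14\right) \left(-41\right) 6 = 2 \left(-41\right) 6 = \left(-82\right) 6 = -492$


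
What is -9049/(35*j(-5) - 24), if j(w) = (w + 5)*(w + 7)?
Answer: 9049/24 ≈ 377.04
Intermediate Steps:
j(w) = (5 + w)*(7 + w)
-9049/(35*j(-5) - 24) = -9049/(35*(35 + (-5)**2 + 12*(-5)) - 24) = -9049/(35*(35 + 25 - 60) - 24) = -9049/(35*0 - 24) = -9049/(0 - 24) = -9049/(-24) = -9049*(-1/24) = 9049/24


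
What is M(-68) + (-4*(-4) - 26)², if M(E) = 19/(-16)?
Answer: 1581/16 ≈ 98.813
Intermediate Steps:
M(E) = -19/16 (M(E) = 19*(-1/16) = -19/16)
M(-68) + (-4*(-4) - 26)² = -19/16 + (-4*(-4) - 26)² = -19/16 + (16 - 26)² = -19/16 + (-10)² = -19/16 + 100 = 1581/16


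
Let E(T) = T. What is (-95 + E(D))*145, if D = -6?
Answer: -14645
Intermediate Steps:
(-95 + E(D))*145 = (-95 - 6)*145 = -101*145 = -14645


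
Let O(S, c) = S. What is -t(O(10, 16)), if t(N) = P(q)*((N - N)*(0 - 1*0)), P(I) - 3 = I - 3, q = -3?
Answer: 0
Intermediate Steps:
P(I) = I (P(I) = 3 + (I - 3) = 3 + (-3 + I) = I)
t(N) = 0 (t(N) = -3*(N - N)*(0 - 1*0) = -0*(0 + 0) = -0*0 = -3*0 = 0)
-t(O(10, 16)) = -1*0 = 0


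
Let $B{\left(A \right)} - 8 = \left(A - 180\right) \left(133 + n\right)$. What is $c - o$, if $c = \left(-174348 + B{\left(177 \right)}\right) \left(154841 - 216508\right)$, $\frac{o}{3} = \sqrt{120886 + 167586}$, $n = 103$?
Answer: $10794685016 - 6 \sqrt{72118} \approx 1.0795 \cdot 10^{10}$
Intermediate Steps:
$o = 6 \sqrt{72118}$ ($o = 3 \sqrt{120886 + 167586} = 3 \sqrt{288472} = 3 \cdot 2 \sqrt{72118} = 6 \sqrt{72118} \approx 1611.3$)
$B{\left(A \right)} = -42472 + 236 A$ ($B{\left(A \right)} = 8 + \left(A - 180\right) \left(133 + 103\right) = 8 + \left(-180 + A\right) 236 = 8 + \left(-42480 + 236 A\right) = -42472 + 236 A$)
$c = 10794685016$ ($c = \left(-174348 + \left(-42472 + 236 \cdot 177\right)\right) \left(154841 - 216508\right) = \left(-174348 + \left(-42472 + 41772\right)\right) \left(-61667\right) = \left(-174348 - 700\right) \left(-61667\right) = \left(-175048\right) \left(-61667\right) = 10794685016$)
$c - o = 10794685016 - 6 \sqrt{72118}$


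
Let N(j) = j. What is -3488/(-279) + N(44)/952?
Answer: 833213/66402 ≈ 12.548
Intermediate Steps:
-3488/(-279) + N(44)/952 = -3488/(-279) + 44/952 = -3488*(-1/279) + 44*(1/952) = 3488/279 + 11/238 = 833213/66402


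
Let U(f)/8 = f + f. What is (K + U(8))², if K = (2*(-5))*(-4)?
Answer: 28224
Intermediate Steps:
U(f) = 16*f (U(f) = 8*(f + f) = 8*(2*f) = 16*f)
K = 40 (K = -10*(-4) = 40)
(K + U(8))² = (40 + 16*8)² = (40 + 128)² = 168² = 28224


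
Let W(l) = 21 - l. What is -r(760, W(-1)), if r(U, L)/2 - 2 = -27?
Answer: 50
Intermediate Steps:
r(U, L) = -50 (r(U, L) = 4 + 2*(-27) = 4 - 54 = -50)
-r(760, W(-1)) = -1*(-50) = 50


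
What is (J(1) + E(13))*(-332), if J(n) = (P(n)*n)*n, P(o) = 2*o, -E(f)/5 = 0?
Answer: -664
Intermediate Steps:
E(f) = 0 (E(f) = -5*0 = 0)
J(n) = 2*n³ (J(n) = ((2*n)*n)*n = (2*n²)*n = 2*n³)
(J(1) + E(13))*(-332) = (2*1³ + 0)*(-332) = (2*1 + 0)*(-332) = (2 + 0)*(-332) = 2*(-332) = -664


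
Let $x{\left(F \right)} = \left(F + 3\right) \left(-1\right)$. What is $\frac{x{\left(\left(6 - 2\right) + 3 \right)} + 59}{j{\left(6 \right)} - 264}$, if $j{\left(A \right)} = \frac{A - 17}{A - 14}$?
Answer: $- \frac{392}{2101} \approx -0.18658$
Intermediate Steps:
$x{\left(F \right)} = -3 - F$ ($x{\left(F \right)} = \left(3 + F\right) \left(-1\right) = -3 - F$)
$j{\left(A \right)} = \frac{-17 + A}{-14 + A}$ ($j{\left(A \right)} = \frac{-17 + A}{A - 14} = \frac{-17 + A}{-14 + A}$)
$\frac{x{\left(\left(6 - 2\right) + 3 \right)} + 59}{j{\left(6 \right)} - 264} = \frac{\left(-3 - \left(\left(6 - 2\right) + 3\right)\right) + 59}{\frac{-17 + 6}{-14 + 6} - 264} = \frac{\left(-3 - \left(4 + 3\right)\right) + 59}{\frac{1}{-8} \left(-11\right) - 264} = \frac{\left(-3 - 7\right) + 59}{\left(- \frac{1}{8}\right) \left(-11\right) - 264} = \frac{\left(-3 - 7\right) + 59}{\frac{11}{8} - 264} = \frac{-10 + 59}{- \frac{2101}{8}} = 49 \left(- \frac{8}{2101}\right) = - \frac{392}{2101}$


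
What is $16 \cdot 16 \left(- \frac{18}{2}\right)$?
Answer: $-2304$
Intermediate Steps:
$16 \cdot 16 \left(- \frac{18}{2}\right) = 256 \left(\left(-18\right) \frac{1}{2}\right) = 256 \left(-9\right) = -2304$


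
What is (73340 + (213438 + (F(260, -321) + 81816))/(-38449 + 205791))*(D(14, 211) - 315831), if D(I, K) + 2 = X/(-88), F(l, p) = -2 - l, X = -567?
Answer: -6091154146791669/262966 ≈ -2.3163e+10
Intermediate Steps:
D(I, K) = 391/88 (D(I, K) = -2 - 567/(-88) = -2 - 567*(-1/88) = -2 + 567/88 = 391/88)
(73340 + (213438 + (F(260, -321) + 81816))/(-38449 + 205791))*(D(14, 211) - 315831) = (73340 + (213438 + ((-2 - 1*260) + 81816))/(-38449 + 205791))*(391/88 - 315831) = (73340 + (213438 + ((-2 - 260) + 81816))/167342)*(-27792737/88) = (73340 + (213438 + (-262 + 81816))*(1/167342))*(-27792737/88) = (73340 + (213438 + 81554)*(1/167342))*(-27792737/88) = (73340 + 294992*(1/167342))*(-27792737/88) = (73340 + 147496/83671)*(-27792737/88) = (6136578636/83671)*(-27792737/88) = -6091154146791669/262966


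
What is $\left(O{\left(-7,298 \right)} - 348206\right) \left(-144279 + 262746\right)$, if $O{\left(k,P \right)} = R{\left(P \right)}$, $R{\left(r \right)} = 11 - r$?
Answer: $-41284920231$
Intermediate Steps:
$O{\left(k,P \right)} = 11 - P$
$\left(O{\left(-7,298 \right)} - 348206\right) \left(-144279 + 262746\right) = \left(\left(11 - 298\right) - 348206\right) \left(-144279 + 262746\right) = \left(\left(11 - 298\right) - 348206\right) 118467 = \left(-287 - 348206\right) 118467 = \left(-348493\right) 118467 = -41284920231$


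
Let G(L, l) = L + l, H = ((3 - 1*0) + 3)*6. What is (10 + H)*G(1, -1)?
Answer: 0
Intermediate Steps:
H = 36 (H = ((3 + 0) + 3)*6 = (3 + 3)*6 = 6*6 = 36)
(10 + H)*G(1, -1) = (10 + 36)*(1 - 1) = 46*0 = 0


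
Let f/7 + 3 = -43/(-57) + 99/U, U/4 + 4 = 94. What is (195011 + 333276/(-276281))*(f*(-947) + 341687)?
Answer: 8715552721242864491/125984136 ≈ 6.9180e+10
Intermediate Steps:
U = 360 (U = -16 + 4*94 = -16 + 376 = 360)
f = -31451/2280 (f = -21 + 7*(-43/(-57) + 99/360) = -21 + 7*(-43*(-1/57) + 99*(1/360)) = -21 + 7*(43/57 + 11/40) = -21 + 7*(2347/2280) = -21 + 16429/2280 = -31451/2280 ≈ -13.794)
(195011 + 333276/(-276281))*(f*(-947) + 341687) = (195011 + 333276/(-276281))*(-31451/2280*(-947) + 341687) = (195011 + 333276*(-1/276281))*(29784097/2280 + 341687) = (195011 - 333276/276281)*(808830457/2280) = (53877500815/276281)*(808830457/2280) = 8715552721242864491/125984136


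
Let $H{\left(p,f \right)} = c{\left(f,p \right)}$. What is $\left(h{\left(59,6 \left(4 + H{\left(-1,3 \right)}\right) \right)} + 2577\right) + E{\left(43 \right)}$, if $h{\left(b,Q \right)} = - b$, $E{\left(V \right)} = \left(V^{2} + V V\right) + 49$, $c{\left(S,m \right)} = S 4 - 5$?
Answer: $6265$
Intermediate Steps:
$c{\left(S,m \right)} = -5 + 4 S$ ($c{\left(S,m \right)} = 4 S - 5 = -5 + 4 S$)
$H{\left(p,f \right)} = -5 + 4 f$
$E{\left(V \right)} = 49 + 2 V^{2}$ ($E{\left(V \right)} = \left(V^{2} + V^{2}\right) + 49 = 2 V^{2} + 49 = 49 + 2 V^{2}$)
$\left(h{\left(59,6 \left(4 + H{\left(-1,3 \right)}\right) \right)} + 2577\right) + E{\left(43 \right)} = \left(\left(-1\right) 59 + 2577\right) + \left(49 + 2 \cdot 43^{2}\right) = \left(-59 + 2577\right) + \left(49 + 2 \cdot 1849\right) = 2518 + \left(49 + 3698\right) = 2518 + 3747 = 6265$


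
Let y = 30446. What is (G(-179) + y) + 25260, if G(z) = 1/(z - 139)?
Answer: 17714507/318 ≈ 55706.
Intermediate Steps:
G(z) = 1/(-139 + z)
(G(-179) + y) + 25260 = (1/(-139 - 179) + 30446) + 25260 = (1/(-318) + 30446) + 25260 = (-1/318 + 30446) + 25260 = 9681827/318 + 25260 = 17714507/318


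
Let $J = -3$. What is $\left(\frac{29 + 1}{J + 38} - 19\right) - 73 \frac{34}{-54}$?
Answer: $\frac{5258}{189} \approx 27.82$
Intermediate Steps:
$\left(\frac{29 + 1}{J + 38} - 19\right) - 73 \frac{34}{-54} = \left(\frac{29 + 1}{-3 + 38} - 19\right) - 73 \frac{34}{-54} = \left(\frac{30}{35} - 19\right) - 73 \cdot 34 \left(- \frac{1}{54}\right) = \left(30 \cdot \frac{1}{35} - 19\right) - - \frac{1241}{27} = \left(\frac{6}{7} - 19\right) + \frac{1241}{27} = - \frac{127}{7} + \frac{1241}{27} = \frac{5258}{189}$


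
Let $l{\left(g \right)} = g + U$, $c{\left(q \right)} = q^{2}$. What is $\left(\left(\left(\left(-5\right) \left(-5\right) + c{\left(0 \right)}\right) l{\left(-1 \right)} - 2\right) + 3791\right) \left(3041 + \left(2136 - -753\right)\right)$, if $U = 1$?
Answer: $22468770$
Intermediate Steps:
$l{\left(g \right)} = 1 + g$ ($l{\left(g \right)} = g + 1 = 1 + g$)
$\left(\left(\left(\left(-5\right) \left(-5\right) + c{\left(0 \right)}\right) l{\left(-1 \right)} - 2\right) + 3791\right) \left(3041 + \left(2136 - -753\right)\right) = \left(\left(\left(\left(-5\right) \left(-5\right) + 0^{2}\right) \left(1 - 1\right) - 2\right) + 3791\right) \left(3041 + \left(2136 - -753\right)\right) = \left(\left(\left(25 + 0\right) 0 - 2\right) + 3791\right) \left(3041 + \left(2136 + 753\right)\right) = \left(\left(25 \cdot 0 - 2\right) + 3791\right) \left(3041 + 2889\right) = \left(\left(0 - 2\right) + 3791\right) 5930 = \left(-2 + 3791\right) 5930 = 3789 \cdot 5930 = 22468770$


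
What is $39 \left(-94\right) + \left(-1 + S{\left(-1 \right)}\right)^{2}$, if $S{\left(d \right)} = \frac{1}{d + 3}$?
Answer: $- \frac{14663}{4} \approx -3665.8$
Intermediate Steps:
$S{\left(d \right)} = \frac{1}{3 + d}$
$39 \left(-94\right) + \left(-1 + S{\left(-1 \right)}\right)^{2} = 39 \left(-94\right) + \left(-1 + \frac{1}{3 - 1}\right)^{2} = -3666 + \left(-1 + \frac{1}{2}\right)^{2} = -3666 + \left(- \frac{1}{2}\right)^{2} = -3666 + \frac{1}{4} = - \frac{14663}{4}$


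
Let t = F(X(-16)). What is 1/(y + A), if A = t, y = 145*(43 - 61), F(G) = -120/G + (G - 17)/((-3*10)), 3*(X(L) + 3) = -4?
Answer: -585/1510234 ≈ -0.00038736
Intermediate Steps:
X(L) = -13/3 (X(L) = -3 + (1/3)*(-4) = -3 - 4/3 = -13/3)
F(G) = 17/30 - 120/G - G/30 (F(G) = -120/G + (-17 + G)/(-30) = -120/G + (-17 + G)*(-1/30) = -120/G + (17/30 - G/30) = 17/30 - 120/G - G/30)
t = 16616/585 (t = 17/30 - 120/(-13/3) - 1/30*(-13/3) = 17/30 - 120*(-3/13) + 13/90 = 17/30 + 360/13 + 13/90 = 16616/585 ≈ 28.403)
y = -2610 (y = 145*(-18) = -2610)
A = 16616/585 ≈ 28.403
1/(y + A) = 1/(-2610 + 16616/585) = 1/(-1510234/585) = -585/1510234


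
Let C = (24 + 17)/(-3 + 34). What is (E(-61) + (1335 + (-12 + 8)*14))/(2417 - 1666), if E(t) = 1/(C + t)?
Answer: 2366119/1389350 ≈ 1.7030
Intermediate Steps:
C = 41/31 ≈ 1.3226
E(t) = 1/(41/31 + t)
(E(-61) + (1335 + (-12 + 8)*14))/(2417 - 1666) = (31/(41 + 31*(-61)) + (1335 + (-12 + 8)*14))/(2417 - 1666) = (31/(41 - 1891) + (1335 - 4*14))/751 = (31/(-1850) + (1335 - 56))*(1/751) = (31*(-1/1850) + 1279)*(1/751) = (-31/1850 + 1279)*(1/751) = (2366119/1850)*(1/751) = 2366119/1389350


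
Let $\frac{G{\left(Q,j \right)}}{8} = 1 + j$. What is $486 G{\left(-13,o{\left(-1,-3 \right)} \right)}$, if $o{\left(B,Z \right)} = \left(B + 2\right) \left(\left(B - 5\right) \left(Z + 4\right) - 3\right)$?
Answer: $-31104$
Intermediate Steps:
$o{\left(B,Z \right)} = \left(-3 + \left(-5 + B\right) \left(4 + Z\right)\right) \left(2 + B\right)$ ($o{\left(B,Z \right)} = \left(2 + B\right) \left(\left(-5 + B\right) \left(4 + Z\right) - 3\right) = \left(2 + B\right) \left(-3 + \left(-5 + B\right) \left(4 + Z\right)\right) = \left(-3 + \left(-5 + B\right) \left(4 + Z\right)\right) \left(2 + B\right)$)
$G{\left(Q,j \right)} = 8 + 8 j$ ($G{\left(Q,j \right)} = 8 \left(1 + j\right) = 8 + 8 j$)
$486 G{\left(-13,o{\left(-1,-3 \right)} \right)} = 486 \left(8 + 8 \left(-46 - -15 - -30 + 4 \left(-1\right)^{2} - 3 \left(-1\right)^{2} - \left(-3\right) \left(-3\right)\right)\right) = 486 \left(8 + 8 \left(-46 + 15 + 30 + 4 \cdot 1 - 3 - 9\right)\right) = 486 \left(8 + 8 \left(-46 + 15 + 30 + 4 - 3 - 9\right)\right) = 486 \left(8 + 8 \left(-9\right)\right) = 486 \left(8 - 72\right) = 486 \left(-64\right) = -31104$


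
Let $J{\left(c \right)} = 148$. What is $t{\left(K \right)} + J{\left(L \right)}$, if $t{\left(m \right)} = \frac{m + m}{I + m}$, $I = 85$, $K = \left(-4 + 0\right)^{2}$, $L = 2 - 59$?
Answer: $\frac{14980}{101} \approx 148.32$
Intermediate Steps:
$L = -57$
$K = 16$ ($K = \left(-4\right)^{2} = 16$)
$t{\left(m \right)} = \frac{2 m}{85 + m}$ ($t{\left(m \right)} = \frac{m + m}{85 + m} = \frac{2 m}{85 + m}$)
$t{\left(K \right)} + J{\left(L \right)} = 2 \cdot 16 \frac{1}{85 + 16} + 148 = 2 \cdot 16 \cdot \frac{1}{101} + 148 = \frac{32}{101} + 148 = \frac{14980}{101}$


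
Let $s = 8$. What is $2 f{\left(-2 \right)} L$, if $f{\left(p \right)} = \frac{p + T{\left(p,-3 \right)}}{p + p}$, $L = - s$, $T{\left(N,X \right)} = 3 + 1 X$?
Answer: $-8$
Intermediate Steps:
$T{\left(N,X \right)} = 3 + X$
$L = -8$ ($L = \left(-1\right) 8 = -8$)
$f{\left(p \right)} = \frac{1}{2}$ ($f{\left(p \right)} = \frac{p + \left(3 - 3\right)}{p + p} = \frac{p + 0}{2 p} = p \frac{1}{2 p} = \frac{1}{2}$)
$2 f{\left(-2 \right)} L = 2 \cdot \frac{1}{2} \left(-8\right) = 1 \left(-8\right) = -8$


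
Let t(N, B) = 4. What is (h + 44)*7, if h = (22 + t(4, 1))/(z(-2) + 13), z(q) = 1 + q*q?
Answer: 2863/9 ≈ 318.11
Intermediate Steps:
z(q) = 1 + q²
h = 13/9 (h = (22 + 4)/((1 + (-2)²) + 13) = 26/((1 + 4) + 13) = 26/(5 + 13) = 26/18 = 26*(1/18) = 13/9 ≈ 1.4444)
(h + 44)*7 = (13/9 + 44)*7 = (409/9)*7 = 2863/9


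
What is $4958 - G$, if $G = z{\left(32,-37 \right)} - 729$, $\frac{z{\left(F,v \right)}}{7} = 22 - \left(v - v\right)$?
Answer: $5533$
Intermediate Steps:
$z{\left(F,v \right)} = 154$ ($z{\left(F,v \right)} = 7 \left(22 - \left(v - v\right)\right) = 7 \left(22 - 0\right) = 7 \left(22 + 0\right) = 7 \cdot 22 = 154$)
$G = -575$ ($G = 154 - 729 = -575$)
$4958 - G = 4958 - -575 = 4958 + 575 = 5533$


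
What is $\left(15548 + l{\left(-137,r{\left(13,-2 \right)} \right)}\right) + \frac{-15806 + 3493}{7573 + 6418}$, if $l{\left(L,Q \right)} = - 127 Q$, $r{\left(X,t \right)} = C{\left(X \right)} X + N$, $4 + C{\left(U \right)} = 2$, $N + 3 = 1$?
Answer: $\frac{267271751}{13991} \approx 19103.0$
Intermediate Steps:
$N = -2$ ($N = -3 + 1 = -2$)
$C{\left(U \right)} = -2$ ($C{\left(U \right)} = -4 + 2 = -2$)
$r{\left(X,t \right)} = -2 - 2 X$ ($r{\left(X,t \right)} = - 2 X - 2 = -2 - 2 X$)
$\left(15548 + l{\left(-137,r{\left(13,-2 \right)} \right)}\right) + \frac{-15806 + 3493}{7573 + 6418} = \left(15548 - 127 \left(-2 - 26\right)\right) + \frac{-15806 + 3493}{7573 + 6418} = \left(15548 - 127 \left(-2 - 26\right)\right) - \frac{12313}{13991} = \left(15548 - -3556\right) - \frac{12313}{13991} = \left(15548 + 3556\right) - \frac{12313}{13991} = 19104 - \frac{12313}{13991} = \frac{267271751}{13991}$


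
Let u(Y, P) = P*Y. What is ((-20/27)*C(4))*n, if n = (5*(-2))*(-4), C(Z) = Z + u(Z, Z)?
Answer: -16000/27 ≈ -592.59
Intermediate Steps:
C(Z) = Z + Z² (C(Z) = Z + Z*Z = Z + Z²)
n = 40 (n = -10*(-4) = 40)
((-20/27)*C(4))*n = ((-20/27)*(4*(1 + 4)))*40 = ((-20*1/27)*(4*5))*40 = -20/27*20*40 = -400/27*40 = -16000/27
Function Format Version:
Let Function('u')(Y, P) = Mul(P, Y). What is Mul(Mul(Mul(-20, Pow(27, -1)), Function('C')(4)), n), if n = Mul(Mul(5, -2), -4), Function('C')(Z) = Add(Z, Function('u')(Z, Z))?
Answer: Rational(-16000, 27) ≈ -592.59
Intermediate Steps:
Function('C')(Z) = Add(Z, Pow(Z, 2)) (Function('C')(Z) = Add(Z, Mul(Z, Z)) = Add(Z, Pow(Z, 2)))
n = 40 (n = Mul(-10, -4) = 40)
Mul(Mul(Mul(-20, Pow(27, -1)), Function('C')(4)), n) = Mul(Mul(Mul(-20, Pow(27, -1)), Mul(4, Add(1, 4))), 40) = Mul(Mul(Mul(-20, Rational(1, 27)), Mul(4, 5)), 40) = Mul(Mul(Rational(-20, 27), 20), 40) = Mul(Rational(-400, 27), 40) = Rational(-16000, 27)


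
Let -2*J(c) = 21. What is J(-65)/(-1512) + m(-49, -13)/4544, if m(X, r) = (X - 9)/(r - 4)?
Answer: 2675/347616 ≈ 0.0076953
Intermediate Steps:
J(c) = -21/2 (J(c) = -½*21 = -21/2)
m(X, r) = (-9 + X)/(-4 + r)
J(-65)/(-1512) + m(-49, -13)/4544 = -21/2/(-1512) + ((-9 - 49)/(-4 - 13))/4544 = -21/2*(-1/1512) + (-58/(-17))*(1/4544) = 1/144 - 1/17*(-58)*(1/4544) = 1/144 + (58/17)*(1/4544) = 1/144 + 29/38624 = 2675/347616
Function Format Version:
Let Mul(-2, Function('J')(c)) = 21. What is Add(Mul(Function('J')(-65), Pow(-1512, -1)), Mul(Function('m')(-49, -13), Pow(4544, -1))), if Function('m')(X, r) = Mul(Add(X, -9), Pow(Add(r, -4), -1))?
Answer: Rational(2675, 347616) ≈ 0.0076953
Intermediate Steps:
Function('J')(c) = Rational(-21, 2) (Function('J')(c) = Mul(Rational(-1, 2), 21) = Rational(-21, 2))
Function('m')(X, r) = Mul(Pow(Add(-4, r), -1), Add(-9, X)) (Function('m')(X, r) = Mul(Add(-9, X), Pow(Add(-4, r), -1)) = Mul(Pow(Add(-4, r), -1), Add(-9, X)))
Add(Mul(Function('J')(-65), Pow(-1512, -1)), Mul(Function('m')(-49, -13), Pow(4544, -1))) = Add(Mul(Rational(-21, 2), Pow(-1512, -1)), Mul(Mul(Pow(Add(-4, -13), -1), Add(-9, -49)), Pow(4544, -1))) = Add(Mul(Rational(-21, 2), Rational(-1, 1512)), Mul(Mul(Pow(-17, -1), -58), Rational(1, 4544))) = Add(Rational(1, 144), Mul(Mul(Rational(-1, 17), -58), Rational(1, 4544))) = Add(Rational(1, 144), Mul(Rational(58, 17), Rational(1, 4544))) = Add(Rational(1, 144), Rational(29, 38624)) = Rational(2675, 347616)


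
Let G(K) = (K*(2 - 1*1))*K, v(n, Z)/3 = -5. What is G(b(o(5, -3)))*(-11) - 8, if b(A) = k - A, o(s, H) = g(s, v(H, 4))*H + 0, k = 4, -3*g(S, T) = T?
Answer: -3979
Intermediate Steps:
v(n, Z) = -15 (v(n, Z) = 3*(-5) = -15)
g(S, T) = -T/3
o(s, H) = 5*H (o(s, H) = (-1/3*(-15))*H + 0 = 5*H + 0 = 5*H)
b(A) = 4 - A
G(K) = K**2 (G(K) = (K*(2 - 1))*K = (K*1)*K = K*K = K**2)
G(b(o(5, -3)))*(-11) - 8 = (4 - 5*(-3))**2*(-11) - 8 = (4 - 1*(-15))**2*(-11) - 8 = (4 + 15)**2*(-11) - 8 = 19**2*(-11) - 8 = 361*(-11) - 8 = -3971 - 8 = -3979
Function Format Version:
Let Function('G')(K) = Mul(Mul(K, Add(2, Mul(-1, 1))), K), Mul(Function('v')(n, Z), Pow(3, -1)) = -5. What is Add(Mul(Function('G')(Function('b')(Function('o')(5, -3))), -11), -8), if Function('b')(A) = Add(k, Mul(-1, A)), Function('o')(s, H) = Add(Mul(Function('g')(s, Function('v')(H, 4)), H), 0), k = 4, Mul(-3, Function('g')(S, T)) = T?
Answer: -3979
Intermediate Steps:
Function('v')(n, Z) = -15 (Function('v')(n, Z) = Mul(3, -5) = -15)
Function('g')(S, T) = Mul(Rational(-1, 3), T)
Function('o')(s, H) = Mul(5, H) (Function('o')(s, H) = Add(Mul(Mul(Rational(-1, 3), -15), H), 0) = Add(Mul(5, H), 0) = Mul(5, H))
Function('b')(A) = Add(4, Mul(-1, A))
Function('G')(K) = Pow(K, 2) (Function('G')(K) = Mul(Mul(K, Add(2, -1)), K) = Mul(Mul(K, 1), K) = Mul(K, K) = Pow(K, 2))
Add(Mul(Function('G')(Function('b')(Function('o')(5, -3))), -11), -8) = Add(Mul(Pow(Add(4, Mul(-1, Mul(5, -3))), 2), -11), -8) = Add(Mul(Pow(Add(4, Mul(-1, -15)), 2), -11), -8) = Add(Mul(Pow(Add(4, 15), 2), -11), -8) = Add(Mul(Pow(19, 2), -11), -8) = Add(Mul(361, -11), -8) = Add(-3971, -8) = -3979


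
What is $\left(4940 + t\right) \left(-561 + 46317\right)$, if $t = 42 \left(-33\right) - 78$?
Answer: $159047856$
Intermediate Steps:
$t = -1464$ ($t = -1386 - 78 = -1464$)
$\left(4940 + t\right) \left(-561 + 46317\right) = \left(4940 - 1464\right) \left(-561 + 46317\right) = 3476 \cdot 45756 = 159047856$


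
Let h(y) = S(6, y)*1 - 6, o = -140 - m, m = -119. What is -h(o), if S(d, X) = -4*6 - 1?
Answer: 31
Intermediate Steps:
S(d, X) = -25 (S(d, X) = -24 - 1 = -25)
o = -21 (o = -140 - 1*(-119) = -140 + 119 = -21)
h(y) = -31 (h(y) = -25*1 - 6 = -25 - 6 = -31)
-h(o) = -1*(-31) = 31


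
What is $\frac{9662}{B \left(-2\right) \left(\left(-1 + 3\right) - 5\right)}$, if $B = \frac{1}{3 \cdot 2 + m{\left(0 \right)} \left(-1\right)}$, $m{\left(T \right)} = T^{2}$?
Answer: $9662$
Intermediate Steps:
$B = \frac{1}{6}$ ($B = \frac{1}{3 \cdot 2 + 0^{2} \left(-1\right)} = \frac{1}{6 + 0 \left(-1\right)} = \frac{1}{6 + 0} = \frac{1}{6} \approx 0.16667$)
$\frac{9662}{B \left(-2\right) \left(\left(-1 + 3\right) - 5\right)} = \frac{9662}{\frac{1}{6} \left(-2\right) \left(\left(-1 + 3\right) - 5\right)} = \frac{9662}{\left(- \frac{1}{3}\right) \left(2 - 5\right)} = \frac{9662}{\left(- \frac{1}{3}\right) \left(-3\right)} = \frac{9662}{1} = 9662 \cdot 1 = 9662$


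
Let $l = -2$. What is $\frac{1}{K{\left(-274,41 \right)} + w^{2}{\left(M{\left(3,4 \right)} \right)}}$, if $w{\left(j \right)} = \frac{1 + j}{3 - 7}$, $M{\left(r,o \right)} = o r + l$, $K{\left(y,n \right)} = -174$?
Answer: $- \frac{16}{2663} \approx -0.0060083$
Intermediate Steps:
$M{\left(r,o \right)} = -2 + o r$ ($M{\left(r,o \right)} = o r - 2 = -2 + o r$)
$w{\left(j \right)} = - \frac{1}{4} - \frac{j}{4}$ ($w{\left(j \right)} = \frac{1 + j}{-4} = \left(1 + j\right) \left(- \frac{1}{4}\right) = - \frac{1}{4} - \frac{j}{4}$)
$\frac{1}{K{\left(-274,41 \right)} + w^{2}{\left(M{\left(3,4 \right)} \right)}} = \frac{1}{-174 + \left(- \frac{1}{4} - \frac{-2 + 4 \cdot 3}{4}\right)^{2}} = \frac{1}{-174 + \left(- \frac{1}{4} - \frac{-2 + 12}{4}\right)^{2}} = \frac{1}{-174 + \left(- \frac{1}{4} - \frac{5}{2}\right)^{2}} = \frac{1}{-174 + \left(- \frac{11}{4}\right)^{2}} = \frac{1}{-174 + \frac{121}{16}} = \frac{1}{- \frac{2663}{16}} = - \frac{16}{2663}$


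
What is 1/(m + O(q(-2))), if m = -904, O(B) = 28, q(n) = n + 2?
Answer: -1/876 ≈ -0.0011416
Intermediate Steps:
q(n) = 2 + n
1/(m + O(q(-2))) = 1/(-904 + 28) = 1/(-876) = -1/876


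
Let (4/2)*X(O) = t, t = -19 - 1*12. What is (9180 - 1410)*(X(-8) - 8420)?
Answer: -65543835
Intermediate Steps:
t = -31 (t = -19 - 12 = -31)
X(O) = -31/2 (X(O) = (½)*(-31) = -31/2)
(9180 - 1410)*(X(-8) - 8420) = (9180 - 1410)*(-31/2 - 8420) = 7770*(-16871/2) = -65543835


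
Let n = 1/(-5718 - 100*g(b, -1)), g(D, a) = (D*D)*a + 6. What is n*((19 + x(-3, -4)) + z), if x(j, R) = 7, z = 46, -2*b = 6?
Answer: -4/301 ≈ -0.013289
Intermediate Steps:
b = -3 (b = -½*6 = -3)
g(D, a) = 6 + a*D² (g(D, a) = D²*a + 6 = a*D² + 6 = 6 + a*D²)
n = -1/5418 (n = 1/(-5718 - 100*(6 - 1*(-3)²)) = 1/(-5718 - 100*(6 - 1*9)) = 1/(-5718 - 100*(6 - 9)) = 1/(-5718 - 100*(-3)) = 1/(-5718 + 300) = 1/(-5418) = -1/5418 ≈ -0.00018457)
n*((19 + x(-3, -4)) + z) = -((19 + 7) + 46)/5418 = -(26 + 46)/5418 = -1/5418*72 = -4/301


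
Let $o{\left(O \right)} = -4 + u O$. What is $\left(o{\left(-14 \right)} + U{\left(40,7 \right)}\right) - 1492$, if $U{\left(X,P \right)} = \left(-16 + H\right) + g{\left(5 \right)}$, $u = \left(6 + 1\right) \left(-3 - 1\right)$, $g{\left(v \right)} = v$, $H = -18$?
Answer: $-1133$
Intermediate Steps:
$u = -28$ ($u = 7 \left(-4\right) = -28$)
$U{\left(X,P \right)} = -29$ ($U{\left(X,P \right)} = \left(-16 - 18\right) + 5 = -34 + 5 = -29$)
$o{\left(O \right)} = -4 - 28 O$
$\left(o{\left(-14 \right)} + U{\left(40,7 \right)}\right) - 1492 = \left(\left(-4 - -392\right) - 29\right) - 1492 = \left(\left(-4 + 392\right) - 29\right) - 1492 = \left(388 - 29\right) - 1492 = 359 - 1492 = -1133$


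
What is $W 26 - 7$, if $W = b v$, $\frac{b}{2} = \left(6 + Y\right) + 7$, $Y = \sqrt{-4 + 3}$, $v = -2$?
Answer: $-1359 - 104 i \approx -1359.0 - 104.0 i$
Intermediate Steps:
$Y = i$ ($Y = \sqrt{-1} = i \approx 1.0 i$)
$b = 26 + 2 i$ ($b = 2 \left(\left(6 + i\right) + 7\right) = 2 \left(13 + i\right) = 26 + 2 i \approx 26.0 + 2.0 i$)
$W = -52 - 4 i$ ($W = \left(26 + 2 i\right) \left(-2\right) = -52 - 4 i \approx -52.0 - 4.0 i$)
$W 26 - 7 = \left(-52 - 4 i\right) 26 - 7 = \left(-1352 - 104 i\right) - 7 = -1359 - 104 i$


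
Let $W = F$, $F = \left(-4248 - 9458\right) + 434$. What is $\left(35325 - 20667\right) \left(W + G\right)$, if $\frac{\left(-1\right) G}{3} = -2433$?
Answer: $-87552234$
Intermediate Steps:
$G = 7299$ ($G = \left(-3\right) \left(-2433\right) = 7299$)
$F = -13272$ ($F = -13706 + 434 = -13272$)
$W = -13272$
$\left(35325 - 20667\right) \left(W + G\right) = \left(35325 - 20667\right) \left(-13272 + 7299\right) = 14658 \left(-5973\right) = -87552234$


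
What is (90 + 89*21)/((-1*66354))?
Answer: -653/22118 ≈ -0.029523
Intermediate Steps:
(90 + 89*21)/((-1*66354)) = (90 + 1869)/(-66354) = 1959*(-1/66354) = -653/22118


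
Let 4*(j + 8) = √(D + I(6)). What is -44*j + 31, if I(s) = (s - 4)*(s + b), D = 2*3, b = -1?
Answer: 339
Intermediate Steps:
D = 6
I(s) = (-1 + s)*(-4 + s) (I(s) = (s - 4)*(s - 1) = (-4 + s)*(-1 + s) = (-1 + s)*(-4 + s))
j = -7 (j = -8 + √(6 + (4 + 6² - 5*6))/4 = -8 + √(6 + (4 + 36 - 30))/4 = -8 + √(6 + 10)/4 = -8 + √16/4 = -8 + (¼)*4 = -8 + 1 = -7)
-44*j + 31 = -44*(-7) + 31 = 308 + 31 = 339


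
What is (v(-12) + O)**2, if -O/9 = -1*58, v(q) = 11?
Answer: 284089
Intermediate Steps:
O = 522 (O = -(-9)*58 = -9*(-58) = 522)
(v(-12) + O)**2 = (11 + 522)**2 = 533**2 = 284089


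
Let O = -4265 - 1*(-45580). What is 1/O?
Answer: 1/41315 ≈ 2.4204e-5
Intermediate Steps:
O = 41315 (O = -4265 + 45580 = 41315)
1/O = 1/41315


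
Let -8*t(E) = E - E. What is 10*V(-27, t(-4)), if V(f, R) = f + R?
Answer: -270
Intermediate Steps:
t(E) = 0 (t(E) = -(E - E)/8 = -1/8*0 = 0)
V(f, R) = R + f
10*V(-27, t(-4)) = 10*(0 - 27) = 10*(-27) = -270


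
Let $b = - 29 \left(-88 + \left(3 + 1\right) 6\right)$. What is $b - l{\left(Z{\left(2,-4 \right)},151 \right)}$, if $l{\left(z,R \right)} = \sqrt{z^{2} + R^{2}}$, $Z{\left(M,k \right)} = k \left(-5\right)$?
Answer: $1856 - \sqrt{23201} \approx 1703.7$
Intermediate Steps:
$Z{\left(M,k \right)} = - 5 k$
$b = 1856$ ($b = - 29 \left(-88 + 4 \cdot 6\right) = - 29 \left(-88 + 24\right) = \left(-29\right) \left(-64\right) = 1856$)
$l{\left(z,R \right)} = \sqrt{R^{2} + z^{2}}$
$b - l{\left(Z{\left(2,-4 \right)},151 \right)} = 1856 - \sqrt{151^{2} + \left(\left(-5\right) \left(-4\right)\right)^{2}} = 1856 - \sqrt{22801 + 20^{2}} = 1856 - \sqrt{22801 + 400} = 1856 - \sqrt{23201}$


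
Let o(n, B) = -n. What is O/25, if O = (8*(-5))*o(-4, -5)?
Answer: -32/5 ≈ -6.4000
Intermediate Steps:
O = -160 (O = (8*(-5))*(-1*(-4)) = -40*4 = -160)
O/25 = -160/25 = (1/25)*(-160) = -32/5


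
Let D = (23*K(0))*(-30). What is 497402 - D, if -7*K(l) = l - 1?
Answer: 3482504/7 ≈ 4.9750e+5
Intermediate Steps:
K(l) = 1/7 - l/7 (K(l) = -(l - 1)/7 = -(-1 + l)/7 = 1/7 - l/7)
D = -690/7 (D = (23*(1/7 - 1/7*0))*(-30) = (23*(1/7 + 0))*(-30) = (23*(1/7))*(-30) = (23/7)*(-30) = -690/7 ≈ -98.571)
497402 - D = 497402 - 1*(-690/7) = 497402 + 690/7 = 3482504/7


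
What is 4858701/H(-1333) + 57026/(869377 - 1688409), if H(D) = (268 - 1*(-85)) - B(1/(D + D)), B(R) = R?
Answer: 5304555485821069/385395098084 ≈ 13764.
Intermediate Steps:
H(D) = 353 - 1/(2*D) (H(D) = (268 - 1*(-85)) - 1/(D + D) = (268 + 85) - 1/(2*D) = 353 - 1/(2*D))
4858701/H(-1333) + 57026/(869377 - 1688409) = 4858701/(353 - 1/2/(-1333)) + 57026/(869377 - 1688409) = 4858701/(353 - 1/2*(-1/1333)) + 57026/(-819032) = 4858701/(353 + 1/2666) + 57026*(-1/819032) = 4858701/(941099/2666) - 28513/409516 = 4858701*(2666/941099) - 28513/409516 = 12953296866/941099 - 28513/409516 = 5304555485821069/385395098084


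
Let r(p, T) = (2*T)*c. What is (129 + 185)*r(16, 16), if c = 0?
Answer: 0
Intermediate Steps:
r(p, T) = 0 (r(p, T) = (2*T)*0 = 0)
(129 + 185)*r(16, 16) = (129 + 185)*0 = 314*0 = 0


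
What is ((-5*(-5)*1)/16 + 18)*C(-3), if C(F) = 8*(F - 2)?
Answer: -1565/2 ≈ -782.50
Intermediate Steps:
C(F) = -16 + 8*F (C(F) = 8*(-2 + F) = -16 + 8*F)
((-5*(-5)*1)/16 + 18)*C(-3) = ((-5*(-5)*1)/16 + 18)*(-16 + 8*(-3)) = ((25*1)*(1/16) + 18)*(-16 - 24) = (25*(1/16) + 18)*(-40) = (25/16 + 18)*(-40) = (313/16)*(-40) = -1565/2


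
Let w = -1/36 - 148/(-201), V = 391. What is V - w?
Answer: 941383/2412 ≈ 390.29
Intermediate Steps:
w = 1709/2412 (w = -1*1/36 - 148*(-1/201) = -1/36 + 148/201 = 1709/2412 ≈ 0.70854)
V - w = 391 - 1*1709/2412 = 391 - 1709/2412 = 941383/2412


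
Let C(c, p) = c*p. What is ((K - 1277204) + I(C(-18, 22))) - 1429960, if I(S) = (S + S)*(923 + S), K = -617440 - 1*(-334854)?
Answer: -3407134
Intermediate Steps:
K = -282586 (K = -617440 + 334854 = -282586)
I(S) = 2*S*(923 + S) (I(S) = (2*S)*(923 + S) = 2*S*(923 + S))
((K - 1277204) + I(C(-18, 22))) - 1429960 = ((-282586 - 1277204) + 2*(-18*22)*(923 - 18*22)) - 1429960 = (-1559790 + 2*(-396)*(923 - 396)) - 1429960 = (-1559790 + 2*(-396)*527) - 1429960 = (-1559790 - 417384) - 1429960 = -1977174 - 1429960 = -3407134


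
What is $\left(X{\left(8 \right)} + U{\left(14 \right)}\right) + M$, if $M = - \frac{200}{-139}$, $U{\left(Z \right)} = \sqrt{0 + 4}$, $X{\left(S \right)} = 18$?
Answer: $\frac{2980}{139} \approx 21.439$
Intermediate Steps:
$U{\left(Z \right)} = 2$ ($U{\left(Z \right)} = \sqrt{4} = 2$)
$M = \frac{200}{139}$ ($M = \left(-200\right) \left(- \frac{1}{139}\right) = \frac{200}{139} \approx 1.4388$)
$\left(X{\left(8 \right)} + U{\left(14 \right)}\right) + M = \left(18 + 2\right) + \frac{200}{139} = 20 + \frac{200}{139} = \frac{2980}{139}$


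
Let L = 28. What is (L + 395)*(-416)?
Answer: -175968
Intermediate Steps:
(L + 395)*(-416) = (28 + 395)*(-416) = 423*(-416) = -175968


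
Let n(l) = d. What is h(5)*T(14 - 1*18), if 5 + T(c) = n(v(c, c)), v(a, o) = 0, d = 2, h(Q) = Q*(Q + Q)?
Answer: -150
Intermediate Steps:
h(Q) = 2*Q² (h(Q) = Q*(2*Q) = 2*Q²)
n(l) = 2
T(c) = -3 (T(c) = -5 + 2 = -3)
h(5)*T(14 - 1*18) = (2*5²)*(-3) = (2*25)*(-3) = 50*(-3) = -150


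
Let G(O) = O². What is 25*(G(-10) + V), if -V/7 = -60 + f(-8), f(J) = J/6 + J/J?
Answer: 39175/3 ≈ 13058.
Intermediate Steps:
f(J) = 1 + J/6 (f(J) = J*(⅙) + 1 = J/6 + 1 = 1 + J/6)
V = 1267/3 (V = -7*(-60 + (1 + (⅙)*(-8))) = -7*(-60 + (1 - 4/3)) = -7*(-60 - ⅓) = -7*(-181/3) = 1267/3 ≈ 422.33)
25*(G(-10) + V) = 25*((-10)² + 1267/3) = 25*(100 + 1267/3) = 25*(1567/3) = 39175/3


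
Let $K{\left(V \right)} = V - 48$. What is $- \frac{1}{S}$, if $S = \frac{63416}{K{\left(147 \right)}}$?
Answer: $- \frac{99}{63416} \approx -0.0015611$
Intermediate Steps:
$K{\left(V \right)} = -48 + V$
$S = \frac{63416}{99}$ ($S = \frac{63416}{-48 + 147} = \frac{63416}{99} \approx 640.57$)
$- \frac{1}{S} = - \frac{1}{\frac{63416}{99}} = \left(-1\right) \frac{99}{63416} = - \frac{99}{63416}$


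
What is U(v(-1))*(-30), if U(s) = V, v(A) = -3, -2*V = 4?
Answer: 60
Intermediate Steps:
V = -2 (V = -½*4 = -2)
U(s) = -2
U(v(-1))*(-30) = -2*(-30) = 60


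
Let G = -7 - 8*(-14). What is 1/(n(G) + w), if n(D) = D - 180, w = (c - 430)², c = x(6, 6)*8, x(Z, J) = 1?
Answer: 1/178009 ≈ 5.6177e-6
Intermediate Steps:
c = 8 (c = 1*8 = 8)
G = 105 (G = -7 + 112 = 105)
w = 178084 (w = (8 - 430)² = (-422)² = 178084)
n(D) = -180 + D
1/(n(G) + w) = 1/((-180 + 105) + 178084) = 1/(-75 + 178084) = 1/178009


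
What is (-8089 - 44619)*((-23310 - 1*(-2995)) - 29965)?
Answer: 2650158240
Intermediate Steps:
(-8089 - 44619)*((-23310 - 1*(-2995)) - 29965) = -52708*((-23310 + 2995) - 29965) = -52708*(-20315 - 29965) = -52708*(-50280) = 2650158240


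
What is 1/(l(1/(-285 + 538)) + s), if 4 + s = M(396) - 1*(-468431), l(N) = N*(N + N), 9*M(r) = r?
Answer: 64009/29986360241 ≈ 2.1346e-6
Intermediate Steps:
M(r) = r/9
l(N) = 2*N**2 (l(N) = N*(2*N) = 2*N**2)
s = 468471 (s = -4 + ((1/9)*396 - 1*(-468431)) = -4 + (44 + 468431) = -4 + 468475 = 468471)
1/(l(1/(-285 + 538)) + s) = 1/(2*(1/(-285 + 538))**2 + 468471) = 1/(2*(1/253)**2 + 468471) = 1/(2*(1/64009) + 468471) = 1/(2/64009 + 468471) = 1/(29986360241/64009) = 64009/29986360241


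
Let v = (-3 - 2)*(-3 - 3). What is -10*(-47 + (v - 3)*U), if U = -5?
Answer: 1820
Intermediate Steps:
v = 30 (v = -5*(-6) = 30)
-10*(-47 + (v - 3)*U) = -10*(-47 + (30 - 3)*(-5)) = -10*(-47 + 27*(-5)) = -10*(-47 - 135) = -10*(-182) = 1820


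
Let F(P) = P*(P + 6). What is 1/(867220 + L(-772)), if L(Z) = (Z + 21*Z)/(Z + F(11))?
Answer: 585/507340684 ≈ 1.1531e-6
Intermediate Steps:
F(P) = P*(6 + P)
L(Z) = 22*Z/(187 + Z) (L(Z) = (Z + 21*Z)/(Z + 11*(6 + 11)) = (22*Z)/(Z + 11*17) = (22*Z)/(Z + 187) = (22*Z)/(187 + Z) = 22*Z/(187 + Z))
1/(867220 + L(-772)) = 1/(867220 + 22*(-772)/(187 - 772)) = 1/(867220 + 22*(-772)/(-585)) = 1/(867220 + 22*(-772)*(-1/585)) = 1/(867220 + 16984/585) = 1/(507340684/585) = 585/507340684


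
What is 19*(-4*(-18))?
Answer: 1368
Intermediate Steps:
19*(-4*(-18)) = 19*(-1*(-72)) = 19*72 = 1368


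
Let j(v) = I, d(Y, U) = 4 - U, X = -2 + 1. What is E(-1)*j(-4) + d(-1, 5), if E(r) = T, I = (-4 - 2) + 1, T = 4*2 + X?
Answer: -36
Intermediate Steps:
X = -1
T = 7 (T = 4*2 - 1 = 8 - 1 = 7)
I = -5 (I = -6 + 1 = -5)
E(r) = 7
j(v) = -5
E(-1)*j(-4) + d(-1, 5) = 7*(-5) + (4 - 1*5) = -35 + (4 - 5) = -35 - 1 = -36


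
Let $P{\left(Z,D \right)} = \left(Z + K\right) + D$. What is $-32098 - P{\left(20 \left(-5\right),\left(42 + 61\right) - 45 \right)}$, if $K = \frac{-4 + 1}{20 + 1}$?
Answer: $- \frac{224391}{7} \approx -32056.0$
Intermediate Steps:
$K = - \frac{1}{7}$ ($K = - \frac{3}{21} = \left(-3\right) \frac{1}{21} = - \frac{1}{7} \approx -0.14286$)
$P{\left(Z,D \right)} = - \frac{1}{7} + D + Z$ ($P{\left(Z,D \right)} = \left(Z - \frac{1}{7}\right) + D = \left(- \frac{1}{7} + Z\right) + D = - \frac{1}{7} + D + Z$)
$-32098 - P{\left(20 \left(-5\right),\left(42 + 61\right) - 45 \right)} = -32098 - \left(- \frac{1}{7} + \left(\left(42 + 61\right) - 45\right) + 20 \left(-5\right)\right) = -32098 - \left(- \frac{1}{7} + \left(103 - 45\right) - 100\right) = -32098 - \left(- \frac{1}{7} + 58 - 100\right) = -32098 - - \frac{295}{7} = -32098 + \frac{295}{7} = - \frac{224391}{7}$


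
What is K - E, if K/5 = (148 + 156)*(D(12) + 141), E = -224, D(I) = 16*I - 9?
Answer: 492704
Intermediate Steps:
D(I) = -9 + 16*I
K = 492480 (K = 5*((148 + 156)*((-9 + 16*12) + 141)) = 5*(304*((-9 + 192) + 141)) = 5*(304*(183 + 141)) = 5*(304*324) = 5*98496 = 492480)
K - E = 492480 - 1*(-224) = 492480 + 224 = 492704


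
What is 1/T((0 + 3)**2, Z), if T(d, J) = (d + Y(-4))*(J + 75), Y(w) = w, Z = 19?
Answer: 1/470 ≈ 0.0021277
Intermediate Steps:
T(d, J) = (-4 + d)*(75 + J) (T(d, J) = (d - 4)*(J + 75) = (-4 + d)*(75 + J))
1/T((0 + 3)**2, Z) = 1/(-300 - 4*19 + 75*(0 + 3)**2 + 19*(0 + 3)**2) = 1/(-300 - 76 + 75*3**2 + 19*3**2) = 1/(-300 - 76 + 75*9 + 19*9) = 1/(-300 - 76 + 675 + 171) = 1/470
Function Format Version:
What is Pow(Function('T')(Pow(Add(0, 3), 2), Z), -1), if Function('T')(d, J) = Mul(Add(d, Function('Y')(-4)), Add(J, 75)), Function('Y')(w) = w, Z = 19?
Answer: Rational(1, 470) ≈ 0.0021277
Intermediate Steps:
Function('T')(d, J) = Mul(Add(-4, d), Add(75, J)) (Function('T')(d, J) = Mul(Add(d, -4), Add(J, 75)) = Mul(Add(-4, d), Add(75, J)))
Pow(Function('T')(Pow(Add(0, 3), 2), Z), -1) = Pow(Add(-300, Mul(-4, 19), Mul(75, Pow(Add(0, 3), 2)), Mul(19, Pow(Add(0, 3), 2))), -1) = Pow(Add(-300, -76, Mul(75, Pow(3, 2)), Mul(19, Pow(3, 2))), -1) = Pow(Add(-300, -76, Mul(75, 9), Mul(19, 9)), -1) = Pow(Add(-300, -76, 675, 171), -1) = Pow(470, -1) = Rational(1, 470)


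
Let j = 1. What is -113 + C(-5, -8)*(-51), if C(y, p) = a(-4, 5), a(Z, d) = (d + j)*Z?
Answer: 1111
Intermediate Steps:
a(Z, d) = Z*(1 + d) (a(Z, d) = (d + 1)*Z = (1 + d)*Z = Z*(1 + d))
C(y, p) = -24 (C(y, p) = -4*(1 + 5) = -4*6 = -24)
-113 + C(-5, -8)*(-51) = -113 - 24*(-51) = -113 + 1224 = 1111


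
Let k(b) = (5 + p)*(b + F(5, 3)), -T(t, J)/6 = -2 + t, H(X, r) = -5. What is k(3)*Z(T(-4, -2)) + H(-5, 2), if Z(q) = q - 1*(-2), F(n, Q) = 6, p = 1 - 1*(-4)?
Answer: 3415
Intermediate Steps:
p = 5 (p = 1 + 4 = 5)
T(t, J) = 12 - 6*t (T(t, J) = -6*(-2 + t) = 12 - 6*t)
k(b) = 60 + 10*b (k(b) = (5 + 5)*(b + 6) = 10*(6 + b) = 60 + 10*b)
Z(q) = 2 + q (Z(q) = q + 2 = 2 + q)
k(3)*Z(T(-4, -2)) + H(-5, 2) = (60 + 10*3)*(2 + (12 - 6*(-4))) - 5 = (60 + 30)*(2 + (12 + 24)) - 5 = 90*(2 + 36) - 5 = 90*38 - 5 = 3420 - 5 = 3415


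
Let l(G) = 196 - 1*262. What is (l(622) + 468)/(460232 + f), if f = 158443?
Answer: 134/206225 ≈ 0.00064978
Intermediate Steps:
l(G) = -66 (l(G) = 196 - 262 = -66)
(l(622) + 468)/(460232 + f) = (-66 + 468)/(460232 + 158443) = 402/618675 = 402*(1/618675) = 134/206225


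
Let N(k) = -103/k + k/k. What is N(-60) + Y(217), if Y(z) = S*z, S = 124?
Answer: 1614643/60 ≈ 26911.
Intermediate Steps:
N(k) = 1 - 103/k (N(k) = -103/k + 1 = 1 - 103/k)
Y(z) = 124*z
N(-60) + Y(217) = (-103 - 60)/(-60) + 124*217 = -1/60*(-163) + 26908 = 163/60 + 26908 = 1614643/60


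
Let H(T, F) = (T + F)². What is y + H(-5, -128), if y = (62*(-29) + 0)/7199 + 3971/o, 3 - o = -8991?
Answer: 1145336356351/64747806 ≈ 17689.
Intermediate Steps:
o = 8994 (o = 3 - 1*(-8991) = 3 + 8991 = 8994)
H(T, F) = (F + T)²
y = 12416017/64747806 (y = (62*(-29) + 0)/7199 + 3971/8994 = (-1798 + 0)*(1/7199) + 3971*(1/8994) = -1798*1/7199 + 3971/8994 = -1798/7199 + 3971/8994 = 12416017/64747806 ≈ 0.19176)
y + H(-5, -128) = 12416017/64747806 + (-128 - 5)² = 12416017/64747806 + (-133)² = 12416017/64747806 + 17689 = 1145336356351/64747806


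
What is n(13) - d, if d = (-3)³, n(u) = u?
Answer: 40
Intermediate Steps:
d = -27
n(13) - d = 13 - 1*(-27) = 13 + 27 = 40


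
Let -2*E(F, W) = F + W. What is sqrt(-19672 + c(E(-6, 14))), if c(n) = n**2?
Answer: 6*I*sqrt(546) ≈ 140.2*I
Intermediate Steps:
E(F, W) = -F/2 - W/2 (E(F, W) = -(F + W)/2 = -F/2 - W/2)
sqrt(-19672 + c(E(-6, 14))) = sqrt(-19672 + (-1/2*(-6) - 1/2*14)**2) = sqrt(-19672 + (3 - 7)**2) = sqrt(-19672 + (-4)**2) = sqrt(-19672 + 16) = sqrt(-19656) = 6*I*sqrt(546)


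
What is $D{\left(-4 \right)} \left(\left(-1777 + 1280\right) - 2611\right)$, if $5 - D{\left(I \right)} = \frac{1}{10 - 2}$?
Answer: $- \frac{30303}{2} \approx -15152.0$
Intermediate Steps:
$D{\left(I \right)} = \frac{39}{8}$ ($D{\left(I \right)} = 5 - \frac{1}{10 - 2} = 5 - \frac{1}{8} = \frac{39}{8}$)
$D{\left(-4 \right)} \left(\left(-1777 + 1280\right) - 2611\right) = \frac{39 \left(\left(-1777 + 1280\right) - 2611\right)}{8} = \frac{39 \left(-497 - 2611\right)}{8} = \frac{39}{8} \left(-3108\right) = - \frac{30303}{2}$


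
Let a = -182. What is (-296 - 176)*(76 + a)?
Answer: 50032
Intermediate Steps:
(-296 - 176)*(76 + a) = (-296 - 176)*(76 - 182) = -472*(-106) = 50032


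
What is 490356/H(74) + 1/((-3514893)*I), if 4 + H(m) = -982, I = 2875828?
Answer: -2478315052600720405/4983356259257172 ≈ -497.32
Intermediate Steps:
H(m) = -986 (H(m) = -4 - 982 = -986)
490356/H(74) + 1/((-3514893)*I) = 490356/(-986) + 1/(-3514893*2875828) = 490356*(-1/986) - 1/3514893*1/2875828 = -245178/493 - 1/10108227706404 = -2478315052600720405/4983356259257172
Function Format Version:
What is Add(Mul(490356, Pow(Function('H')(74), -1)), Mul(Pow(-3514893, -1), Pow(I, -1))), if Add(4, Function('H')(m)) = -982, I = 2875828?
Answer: Rational(-2478315052600720405, 4983356259257172) ≈ -497.32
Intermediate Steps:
Function('H')(m) = -986 (Function('H')(m) = Add(-4, -982) = -986)
Add(Mul(490356, Pow(Function('H')(74), -1)), Mul(Pow(-3514893, -1), Pow(I, -1))) = Add(Mul(490356, Pow(-986, -1)), Mul(Pow(-3514893, -1), Pow(2875828, -1))) = Add(Mul(490356, Rational(-1, 986)), Mul(Rational(-1, 3514893), Rational(1, 2875828))) = Add(Rational(-245178, 493), Rational(-1, 10108227706404)) = Rational(-2478315052600720405, 4983356259257172)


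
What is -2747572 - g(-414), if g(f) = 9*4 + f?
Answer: -2747194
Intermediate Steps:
g(f) = 36 + f
-2747572 - g(-414) = -2747572 - (36 - 414) = -2747572 - 1*(-378) = -2747572 + 378 = -2747194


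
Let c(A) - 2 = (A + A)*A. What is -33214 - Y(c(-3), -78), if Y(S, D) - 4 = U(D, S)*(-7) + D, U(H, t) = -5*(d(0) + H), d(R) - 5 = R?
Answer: -30585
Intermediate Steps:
d(R) = 5 + R
c(A) = 2 + 2*A**2 (c(A) = 2 + (A + A)*A = 2 + (2*A)*A = 2 + 2*A**2)
U(H, t) = -25 - 5*H (U(H, t) = -5*((5 + 0) + H) = -5*(5 + H) = -25 - 5*H)
Y(S, D) = 179 + 36*D (Y(S, D) = 4 + ((-25 - 5*D)*(-7) + D) = 4 + ((175 + 35*D) + D) = 4 + (175 + 36*D) = 179 + 36*D)
-33214 - Y(c(-3), -78) = -33214 - (179 + 36*(-78)) = -33214 - (179 - 2808) = -33214 - 1*(-2629) = -33214 + 2629 = -30585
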